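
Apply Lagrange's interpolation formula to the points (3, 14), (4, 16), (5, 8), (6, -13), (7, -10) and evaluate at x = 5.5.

Lagrange interpolation formula:
P(x) = Σ yᵢ × Lᵢ(x)
where Lᵢ(x) = Π_{j≠i} (x - xⱼ)/(xᵢ - xⱼ)

L_0(5.5) = (5.5 - 4)/(3 - 4) × (5.5 - 5)/(3 - 5) × (5.5 - 6)/(3 - 6) × (5.5 - 7)/(3 - 7) = 0.023438
L_1(5.5) = (5.5 - 3)/(4 - 3) × (5.5 - 5)/(4 - 5) × (5.5 - 6)/(4 - 6) × (5.5 - 7)/(4 - 7) = -0.156250
L_2(5.5) = (5.5 - 3)/(5 - 3) × (5.5 - 4)/(5 - 4) × (5.5 - 6)/(5 - 6) × (5.5 - 7)/(5 - 7) = 0.703125
L_3(5.5) = (5.5 - 3)/(6 - 3) × (5.5 - 4)/(6 - 4) × (5.5 - 5)/(6 - 5) × (5.5 - 7)/(6 - 7) = 0.468750
L_4(5.5) = (5.5 - 3)/(7 - 3) × (5.5 - 4)/(7 - 4) × (5.5 - 5)/(7 - 5) × (5.5 - 6)/(7 - 6) = -0.039062

P(5.5) = 14×L_0(5.5) + 16×L_1(5.5) + 8×L_2(5.5) + (-13)×L_3(5.5) + (-10)×L_4(5.5)
P(5.5) = -2.250000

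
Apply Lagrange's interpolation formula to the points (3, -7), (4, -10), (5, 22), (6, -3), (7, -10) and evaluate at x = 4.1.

Lagrange interpolation formula:
P(x) = Σ yᵢ × Lᵢ(x)
where Lᵢ(x) = Π_{j≠i} (x - xⱼ)/(xᵢ - xⱼ)

L_0(4.1) = (4.1 - 4)/(3 - 4) × (4.1 - 5)/(3 - 5) × (4.1 - 6)/(3 - 6) × (4.1 - 7)/(3 - 7) = -0.020662
L_1(4.1) = (4.1 - 3)/(4 - 3) × (4.1 - 5)/(4 - 5) × (4.1 - 6)/(4 - 6) × (4.1 - 7)/(4 - 7) = 0.909150
L_2(4.1) = (4.1 - 3)/(5 - 3) × (4.1 - 4)/(5 - 4) × (4.1 - 6)/(5 - 6) × (4.1 - 7)/(5 - 7) = 0.151525
L_3(4.1) = (4.1 - 3)/(6 - 3) × (4.1 - 4)/(6 - 4) × (4.1 - 5)/(6 - 5) × (4.1 - 7)/(6 - 7) = -0.047850
L_4(4.1) = (4.1 - 3)/(7 - 3) × (4.1 - 4)/(7 - 4) × (4.1 - 5)/(7 - 5) × (4.1 - 6)/(7 - 6) = 0.007837

P(4.1) = (-7)×L_0(4.1) + (-10)×L_1(4.1) + 22×L_2(4.1) + (-3)×L_3(4.1) + (-10)×L_4(4.1)
P(4.1) = -5.548138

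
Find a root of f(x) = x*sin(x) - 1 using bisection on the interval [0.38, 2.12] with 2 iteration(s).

f(x) = x*sin(x) - 1
Initial interval: [0.38, 2.12]

Iteration 1:
  c_1 = (0.380000 + 2.120000)/2 = 1.250000
  f(c_1) = f(1.250000) = 0.186231
  f(a) × f(c) < 0, new interval: [0.380000, 1.250000]
Iteration 2:
  c_2 = (0.380000 + 1.250000)/2 = 0.815000
  f(c_2) = f(0.815000) = -0.406904
  f(a) × f(c) ≥ 0, new interval: [0.815000, 1.250000]

After 2 iteration(s), the approximation is c_2 = 0.815000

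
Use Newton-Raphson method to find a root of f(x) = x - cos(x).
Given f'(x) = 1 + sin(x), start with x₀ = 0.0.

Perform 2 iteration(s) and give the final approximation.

f(x) = x - cos(x)
f'(x) = 1 + sin(x)
x₀ = 0.0

Newton-Raphson formula: x_{n+1} = x_n - f(x_n)/f'(x_n)

Iteration 1:
  f(0.000000) = -1.000000
  f'(0.000000) = 1.000000
  x_1 = 0.000000 - (-1.000000)/1.000000 = 1.000000
Iteration 2:
  f(1.000000) = 0.459698
  f'(1.000000) = 1.841471
  x_2 = 1.000000 - 0.459698/1.841471 = 0.750364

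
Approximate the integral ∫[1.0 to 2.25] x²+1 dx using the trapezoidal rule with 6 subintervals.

f(x) = x²+1
a = 1.0, b = 2.25, n = 6
h = (b - a)/n = 0.208333

Trapezoidal rule: (h/2)[f(x₀) + 2f(x₁) + 2f(x₂) + ... + f(xₙ)]

x_0 = 1.0000, f(x_0) = 2.000000, coefficient = 1
x_1 = 1.2083, f(x_1) = 2.460069, coefficient = 2
x_2 = 1.4167, f(x_2) = 3.006944, coefficient = 2
x_3 = 1.6250, f(x_3) = 3.640625, coefficient = 2
x_4 = 1.8333, f(x_4) = 4.361111, coefficient = 2
x_5 = 2.0417, f(x_5) = 5.168403, coefficient = 2
x_6 = 2.2500, f(x_6) = 6.062500, coefficient = 1

I ≈ (0.208333/2) × 45.336806 = 4.722584
Exact value: 4.713542
Error: 0.009042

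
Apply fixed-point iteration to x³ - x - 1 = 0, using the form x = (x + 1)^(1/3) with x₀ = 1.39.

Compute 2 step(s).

Equation: x³ - x - 1 = 0
Fixed-point form: x = (x + 1)^(1/3)
x₀ = 1.39

x_1 = g(1.390000) = 1.337004
x_2 = g(1.337004) = 1.327048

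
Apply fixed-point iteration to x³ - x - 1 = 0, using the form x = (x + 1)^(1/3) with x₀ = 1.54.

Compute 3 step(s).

Equation: x³ - x - 1 = 0
Fixed-point form: x = (x + 1)^(1/3)
x₀ = 1.54

x_1 = g(1.540000) = 1.364409
x_2 = g(1.364409) = 1.332215
x_3 = g(1.332215) = 1.326140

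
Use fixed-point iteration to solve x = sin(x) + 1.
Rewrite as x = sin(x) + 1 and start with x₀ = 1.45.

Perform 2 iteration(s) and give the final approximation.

Equation: x = sin(x) + 1
Fixed-point form: x = sin(x) + 1
x₀ = 1.45

x_1 = g(1.450000) = 1.992713
x_2 = g(1.992713) = 1.912306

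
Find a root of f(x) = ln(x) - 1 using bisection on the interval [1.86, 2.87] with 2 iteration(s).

f(x) = ln(x) - 1
Initial interval: [1.86, 2.87]

Iteration 1:
  c_1 = (1.860000 + 2.870000)/2 = 2.365000
  f(c_1) = f(2.365000) = -0.139222
  f(a) × f(c) ≥ 0, new interval: [2.365000, 2.870000]
Iteration 2:
  c_2 = (2.365000 + 2.870000)/2 = 2.617500
  f(c_2) = f(2.617500) = -0.037780
  f(a) × f(c) ≥ 0, new interval: [2.617500, 2.870000]

After 2 iteration(s), the approximation is c_2 = 2.617500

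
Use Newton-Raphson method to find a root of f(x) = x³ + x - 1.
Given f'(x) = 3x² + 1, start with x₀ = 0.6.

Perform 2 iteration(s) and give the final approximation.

f(x) = x³ + x - 1
f'(x) = 3x² + 1
x₀ = 0.6

Newton-Raphson formula: x_{n+1} = x_n - f(x_n)/f'(x_n)

Iteration 1:
  f(0.600000) = -0.184000
  f'(0.600000) = 2.080000
  x_1 = 0.600000 - (-0.184000)/2.080000 = 0.688462
Iteration 2:
  f(0.688462) = 0.014778
  f'(0.688462) = 2.421938
  x_2 = 0.688462 - 0.014778/2.421938 = 0.682360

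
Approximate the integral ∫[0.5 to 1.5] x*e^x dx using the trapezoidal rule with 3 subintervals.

f(x) = x*e^x
a = 0.5, b = 1.5, n = 3
h = (b - a)/n = 0.333333

Trapezoidal rule: (h/2)[f(x₀) + 2f(x₁) + 2f(x₂) + ... + f(xₙ)]

x_0 = 0.5000, f(x_0) = 0.824361, coefficient = 1
x_1 = 0.8333, f(x_1) = 1.917480, coefficient = 2
x_2 = 1.1667, f(x_2) = 3.746482, coefficient = 2
x_3 = 1.5000, f(x_3) = 6.722534, coefficient = 1

I ≈ (0.333333/2) × 18.874819 = 3.145803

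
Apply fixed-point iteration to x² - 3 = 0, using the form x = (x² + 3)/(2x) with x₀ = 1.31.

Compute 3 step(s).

Equation: x² - 3 = 0
Fixed-point form: x = (x² + 3)/(2x)
x₀ = 1.31

x_1 = g(1.310000) = 1.800038
x_2 = g(1.800038) = 1.733335
x_3 = g(1.733335) = 1.732051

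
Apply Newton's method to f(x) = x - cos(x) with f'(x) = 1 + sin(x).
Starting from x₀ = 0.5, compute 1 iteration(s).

f(x) = x - cos(x)
f'(x) = 1 + sin(x)
x₀ = 0.5

Newton-Raphson formula: x_{n+1} = x_n - f(x_n)/f'(x_n)

Iteration 1:
  f(0.500000) = -0.377583
  f'(0.500000) = 1.479426
  x_1 = 0.500000 - (-0.377583)/1.479426 = 0.755222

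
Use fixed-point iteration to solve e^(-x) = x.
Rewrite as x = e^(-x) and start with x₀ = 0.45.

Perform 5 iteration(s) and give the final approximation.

Equation: e^(-x) = x
Fixed-point form: x = e^(-x)
x₀ = 0.45

x_1 = g(0.450000) = 0.637628
x_2 = g(0.637628) = 0.528545
x_3 = g(0.528545) = 0.589462
x_4 = g(0.589462) = 0.554625
x_5 = g(0.554625) = 0.574287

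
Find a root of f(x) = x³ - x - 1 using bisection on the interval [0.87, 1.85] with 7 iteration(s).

f(x) = x³ - x - 1
Initial interval: [0.87, 1.85]

Iteration 1:
  c_1 = (0.870000 + 1.850000)/2 = 1.360000
  f(c_1) = f(1.360000) = 0.155456
  f(a) × f(c) < 0, new interval: [0.870000, 1.360000]
Iteration 2:
  c_2 = (0.870000 + 1.360000)/2 = 1.115000
  f(c_2) = f(1.115000) = -0.728804
  f(a) × f(c) ≥ 0, new interval: [1.115000, 1.360000]
Iteration 3:
  c_3 = (1.115000 + 1.360000)/2 = 1.237500
  f(c_3) = f(1.237500) = -0.342385
  f(a) × f(c) ≥ 0, new interval: [1.237500, 1.360000]
Iteration 4:
  c_4 = (1.237500 + 1.360000)/2 = 1.298750
  f(c_4) = f(1.298750) = -0.108081
  f(a) × f(c) ≥ 0, new interval: [1.298750, 1.360000]
Iteration 5:
  c_5 = (1.298750 + 1.360000)/2 = 1.329375
  f(c_5) = f(1.329375) = 0.019947
  f(a) × f(c) < 0, new interval: [1.298750, 1.329375]
Iteration 6:
  c_6 = (1.298750 + 1.329375)/2 = 1.314063
  f(c_6) = f(1.314063) = -0.044992
  f(a) × f(c) ≥ 0, new interval: [1.314063, 1.329375]
Iteration 7:
  c_7 = (1.314063 + 1.329375)/2 = 1.321719
  f(c_7) = f(1.321719) = -0.012755
  f(a) × f(c) ≥ 0, new interval: [1.321719, 1.329375]

After 7 iteration(s), the approximation is c_7 = 1.321719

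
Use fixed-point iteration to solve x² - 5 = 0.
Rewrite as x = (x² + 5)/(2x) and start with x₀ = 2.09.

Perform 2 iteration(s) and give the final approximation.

Equation: x² - 5 = 0
Fixed-point form: x = (x² + 5)/(2x)
x₀ = 2.09

x_1 = g(2.090000) = 2.241172
x_2 = g(2.241172) = 2.236074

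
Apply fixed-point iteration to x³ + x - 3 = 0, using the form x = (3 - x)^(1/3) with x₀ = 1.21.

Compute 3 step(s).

Equation: x³ + x - 3 = 0
Fixed-point form: x = (3 - x)^(1/3)
x₀ = 1.21

x_1 = g(1.210000) = 1.214184
x_2 = g(1.214184) = 1.213237
x_3 = g(1.213237) = 1.213451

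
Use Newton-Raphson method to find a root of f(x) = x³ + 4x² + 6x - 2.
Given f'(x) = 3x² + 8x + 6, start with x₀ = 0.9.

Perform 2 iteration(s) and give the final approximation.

f(x) = x³ + 4x² + 6x - 2
f'(x) = 3x² + 8x + 6
x₀ = 0.9

Newton-Raphson formula: x_{n+1} = x_n - f(x_n)/f'(x_n)

Iteration 1:
  f(0.900000) = 7.369000
  f'(0.900000) = 15.630000
  x_1 = 0.900000 - 7.369000/15.630000 = 0.428535
Iteration 2:
  f(0.428535) = 1.384475
  f'(0.428535) = 9.979205
  x_2 = 0.428535 - 1.384475/9.979205 = 0.289799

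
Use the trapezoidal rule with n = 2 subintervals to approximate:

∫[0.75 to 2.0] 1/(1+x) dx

f(x) = 1/(1+x)
a = 0.75, b = 2.0, n = 2
h = (b - a)/n = 0.625000

Trapezoidal rule: (h/2)[f(x₀) + 2f(x₁) + 2f(x₂) + ... + f(xₙ)]

x_0 = 0.7500, f(x_0) = 0.571429, coefficient = 1
x_1 = 1.3750, f(x_1) = 0.421053, coefficient = 2
x_2 = 2.0000, f(x_2) = 0.333333, coefficient = 1

I ≈ (0.625000/2) × 1.746867 = 0.545896
Exact value: 0.538997
Error: 0.006899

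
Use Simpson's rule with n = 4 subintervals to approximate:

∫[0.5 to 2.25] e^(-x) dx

f(x) = e^(-x)
a = 0.5, b = 2.25, n = 4
h = (b - a)/n = 0.437500

Simpson's rule: (h/3)[f(x₀) + 4f(x₁) + 2f(x₂) + ... + f(xₙ)]

x_0 = 0.5000, f(x_0) = 0.606531, coefficient = 1
x_1 = 0.9375, f(x_1) = 0.391606, coefficient = 4
x_2 = 1.3750, f(x_2) = 0.252840, coefficient = 2
x_3 = 1.8125, f(x_3) = 0.163246, coefficient = 4
x_4 = 2.2500, f(x_4) = 0.105399, coefficient = 1

I ≈ (0.437500/3) × 3.437014 = 0.501231
Exact value: 0.501131
Error: 0.000100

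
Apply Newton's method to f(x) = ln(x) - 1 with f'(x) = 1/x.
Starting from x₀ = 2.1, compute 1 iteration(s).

f(x) = ln(x) - 1
f'(x) = 1/x
x₀ = 2.1

Newton-Raphson formula: x_{n+1} = x_n - f(x_n)/f'(x_n)

Iteration 1:
  f(2.100000) = -0.258063
  f'(2.100000) = 0.476190
  x_1 = 2.100000 - (-0.258063)/0.476190 = 2.641932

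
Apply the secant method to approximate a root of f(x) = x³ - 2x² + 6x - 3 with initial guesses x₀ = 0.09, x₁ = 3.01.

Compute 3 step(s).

f(x) = x³ - 2x² + 6x - 3
x₀ = 0.09, x₁ = 3.01

Secant formula: x_{n+1} = x_n - f(x_n)(x_n - x_{n-1})/(f(x_n) - f(x_{n-1}))

Iteration 1:
  f(0.090000) = -2.475471
  f(3.010000) = 24.210701
  x_2 = 3.010000 - 24.210701×(3.010000 - 0.090000)/(24.210701 - (-2.475471))
       = 0.360866
Iteration 2:
  f(3.010000) = 24.210701
  f(0.360866) = -1.048259
  x_3 = 0.360866 - (-1.048259)×(0.360866 - 3.010000)/(-1.048259 - 24.210701)
       = 0.470806
Iteration 3:
  f(0.360866) = -1.048259
  f(0.470806) = -0.514121
  x_4 = 0.470806 - (-0.514121)×(0.470806 - 0.360866)/(-0.514121 - (-1.048259))
       = 0.576627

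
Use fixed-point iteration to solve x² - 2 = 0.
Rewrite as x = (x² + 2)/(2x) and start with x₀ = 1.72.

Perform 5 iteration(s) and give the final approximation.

Equation: x² - 2 = 0
Fixed-point form: x = (x² + 2)/(2x)
x₀ = 1.72

x_1 = g(1.720000) = 1.441395
x_2 = g(1.441395) = 1.414470
x_3 = g(1.414470) = 1.414214
x_4 = g(1.414214) = 1.414214
x_5 = g(1.414214) = 1.414214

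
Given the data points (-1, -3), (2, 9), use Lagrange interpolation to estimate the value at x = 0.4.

Lagrange interpolation formula:
P(x) = Σ yᵢ × Lᵢ(x)
where Lᵢ(x) = Π_{j≠i} (x - xⱼ)/(xᵢ - xⱼ)

L_0(0.4) = (0.4 - 2)/(-1 - 2) = 0.533333
L_1(0.4) = (0.4 - (-1))/(2 - (-1)) = 0.466667

P(0.4) = (-3)×L_0(0.4) + 9×L_1(0.4)
P(0.4) = 2.600000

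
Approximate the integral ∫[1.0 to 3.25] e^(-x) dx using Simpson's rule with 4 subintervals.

f(x) = e^(-x)
a = 1.0, b = 3.25, n = 4
h = (b - a)/n = 0.562500

Simpson's rule: (h/3)[f(x₀) + 4f(x₁) + 2f(x₂) + ... + f(xₙ)]

x_0 = 1.0000, f(x_0) = 0.367879, coefficient = 1
x_1 = 1.5625, f(x_1) = 0.209611, coefficient = 4
x_2 = 2.1250, f(x_2) = 0.119433, coefficient = 2
x_3 = 2.6875, f(x_3) = 0.068051, coefficient = 4
x_4 = 3.2500, f(x_4) = 0.038774, coefficient = 1

I ≈ (0.562500/3) × 1.756169 = 0.329282
Exact value: 0.329105
Error: 0.000176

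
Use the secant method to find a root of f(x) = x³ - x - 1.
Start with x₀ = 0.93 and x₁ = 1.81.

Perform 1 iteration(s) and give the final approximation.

f(x) = x³ - x - 1
x₀ = 0.93, x₁ = 1.81

Secant formula: x_{n+1} = x_n - f(x_n)(x_n - x_{n-1})/(f(x_n) - f(x_{n-1}))

Iteration 1:
  f(0.930000) = -1.125643
  f(1.810000) = 3.119741
  x_2 = 1.810000 - 3.119741×(1.810000 - 0.930000)/(3.119741 - (-1.125643))
       = 1.163328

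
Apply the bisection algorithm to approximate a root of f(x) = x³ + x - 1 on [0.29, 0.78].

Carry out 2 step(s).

f(x) = x³ + x - 1
Initial interval: [0.29, 0.78]

Iteration 1:
  c_1 = (0.290000 + 0.780000)/2 = 0.535000
  f(c_1) = f(0.535000) = -0.311870
  f(a) × f(c) ≥ 0, new interval: [0.535000, 0.780000]
Iteration 2:
  c_2 = (0.535000 + 0.780000)/2 = 0.657500
  f(c_2) = f(0.657500) = -0.058259
  f(a) × f(c) ≥ 0, new interval: [0.657500, 0.780000]

After 2 iteration(s), the approximation is c_2 = 0.657500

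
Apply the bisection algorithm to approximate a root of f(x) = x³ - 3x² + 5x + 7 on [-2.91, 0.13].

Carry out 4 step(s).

f(x) = x³ - 3x² + 5x + 7
Initial interval: [-2.91, 0.13]

Iteration 1:
  c_1 = (-2.910000 + 0.130000)/2 = -1.390000
  f(c_1) = f(-1.390000) = -8.431919
  f(a) × f(c) ≥ 0, new interval: [-1.390000, 0.130000]
Iteration 2:
  c_2 = (-1.390000 + 0.130000)/2 = -0.630000
  f(c_2) = f(-0.630000) = 2.409253
  f(a) × f(c) < 0, new interval: [-1.390000, -0.630000]
Iteration 3:
  c_3 = (-1.390000 + (-0.630000))/2 = -1.010000
  f(c_3) = f(-1.010000) = -2.140601
  f(a) × f(c) ≥ 0, new interval: [-1.010000, -0.630000]
Iteration 4:
  c_4 = (-1.010000 + (-0.630000))/2 = -0.820000
  f(c_4) = f(-0.820000) = 0.331432
  f(a) × f(c) < 0, new interval: [-1.010000, -0.820000]

After 4 iteration(s), the approximation is c_4 = -0.820000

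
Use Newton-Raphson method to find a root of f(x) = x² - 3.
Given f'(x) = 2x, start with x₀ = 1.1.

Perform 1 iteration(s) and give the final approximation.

f(x) = x² - 3
f'(x) = 2x
x₀ = 1.1

Newton-Raphson formula: x_{n+1} = x_n - f(x_n)/f'(x_n)

Iteration 1:
  f(1.100000) = -1.790000
  f'(1.100000) = 2.200000
  x_1 = 1.100000 - (-1.790000)/2.200000 = 1.913636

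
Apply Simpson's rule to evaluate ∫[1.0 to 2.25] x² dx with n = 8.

f(x) = x²
a = 1.0, b = 2.25, n = 8
h = (b - a)/n = 0.156250

Simpson's rule: (h/3)[f(x₀) + 4f(x₁) + 2f(x₂) + ... + f(xₙ)]

x_0 = 1.0000, f(x_0) = 1.000000, coefficient = 1
x_1 = 1.1562, f(x_1) = 1.336914, coefficient = 4
x_2 = 1.3125, f(x_2) = 1.722656, coefficient = 2
x_3 = 1.4688, f(x_3) = 2.157227, coefficient = 4
x_4 = 1.6250, f(x_4) = 2.640625, coefficient = 2
x_5 = 1.7812, f(x_5) = 3.172852, coefficient = 4
x_6 = 1.9375, f(x_6) = 3.753906, coefficient = 2
x_7 = 2.0938, f(x_7) = 4.383789, coefficient = 4
x_8 = 2.2500, f(x_8) = 5.062500, coefficient = 1

I ≈ (0.156250/3) × 66.500000 = 3.463542
Exact value: 3.463542
Error: 0.000000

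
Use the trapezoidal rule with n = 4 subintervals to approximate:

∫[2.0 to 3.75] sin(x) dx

f(x) = sin(x)
a = 2.0, b = 3.75, n = 4
h = (b - a)/n = 0.437500

Trapezoidal rule: (h/2)[f(x₀) + 2f(x₁) + 2f(x₂) + ... + f(xₙ)]

x_0 = 2.0000, f(x_0) = 0.909297, coefficient = 1
x_1 = 2.4375, f(x_1) = 0.647343, coefficient = 2
x_2 = 2.8750, f(x_2) = 0.263446, coefficient = 2
x_3 = 3.3125, f(x_3) = -0.170077, coefficient = 2
x_4 = 3.7500, f(x_4) = -0.571561, coefficient = 1

I ≈ (0.437500/2) × 1.819160 = 0.397941
Exact value: 0.404413
Error: 0.006471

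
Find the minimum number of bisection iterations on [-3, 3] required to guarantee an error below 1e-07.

We need (b-a)/2^n ≤ 1e-07
(3 - (-3))/2^n ≤ 1e-07
6/2^n ≤ 1e-07
2^n ≥ 60000000
n ≥ log₂(60000000) = 25.84
n ≥ 26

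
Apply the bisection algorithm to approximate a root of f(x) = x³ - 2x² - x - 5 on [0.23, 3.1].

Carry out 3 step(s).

f(x) = x³ - 2x² - x - 5
Initial interval: [0.23, 3.1]

Iteration 1:
  c_1 = (0.230000 + 3.100000)/2 = 1.665000
  f(c_1) = f(1.665000) = -7.593695
  f(a) × f(c) ≥ 0, new interval: [1.665000, 3.100000]
Iteration 2:
  c_2 = (1.665000 + 3.100000)/2 = 2.382500
  f(c_2) = f(2.382500) = -5.211313
  f(a) × f(c) ≥ 0, new interval: [2.382500, 3.100000]
Iteration 3:
  c_3 = (2.382500 + 3.100000)/2 = 2.741250
  f(c_3) = f(2.741250) = -2.171163
  f(a) × f(c) ≥ 0, new interval: [2.741250, 3.100000]

After 3 iteration(s), the approximation is c_3 = 2.741250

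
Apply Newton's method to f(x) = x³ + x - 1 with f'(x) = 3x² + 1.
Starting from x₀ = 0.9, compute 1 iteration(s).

f(x) = x³ + x - 1
f'(x) = 3x² + 1
x₀ = 0.9

Newton-Raphson formula: x_{n+1} = x_n - f(x_n)/f'(x_n)

Iteration 1:
  f(0.900000) = 0.629000
  f'(0.900000) = 3.430000
  x_1 = 0.900000 - 0.629000/3.430000 = 0.716618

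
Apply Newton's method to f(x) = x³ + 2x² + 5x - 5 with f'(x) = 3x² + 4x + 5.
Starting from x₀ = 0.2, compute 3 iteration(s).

f(x) = x³ + 2x² + 5x - 5
f'(x) = 3x² + 4x + 5
x₀ = 0.2

Newton-Raphson formula: x_{n+1} = x_n - f(x_n)/f'(x_n)

Iteration 1:
  f(0.200000) = -3.912000
  f'(0.200000) = 5.920000
  x_1 = 0.200000 - (-3.912000)/5.920000 = 0.860811
Iteration 2:
  f(0.860811) = 1.423901
  f'(0.860811) = 10.666229
  x_2 = 0.860811 - 1.423901/10.666229 = 0.727315
Iteration 3:
  f(0.727315) = 0.079286
  f'(0.727315) = 9.496218
  x_3 = 0.727315 - 0.079286/9.496218 = 0.718965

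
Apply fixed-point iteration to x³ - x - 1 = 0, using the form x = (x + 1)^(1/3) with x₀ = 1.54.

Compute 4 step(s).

Equation: x³ - x - 1 = 0
Fixed-point form: x = (x + 1)^(1/3)
x₀ = 1.54

x_1 = g(1.540000) = 1.364409
x_2 = g(1.364409) = 1.332215
x_3 = g(1.332215) = 1.326140
x_4 = g(1.326140) = 1.324988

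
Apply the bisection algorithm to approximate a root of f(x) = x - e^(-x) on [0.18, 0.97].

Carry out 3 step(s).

f(x) = x - e^(-x)
Initial interval: [0.18, 0.97]

Iteration 1:
  c_1 = (0.180000 + 0.970000)/2 = 0.575000
  f(c_1) = f(0.575000) = 0.012295
  f(a) × f(c) < 0, new interval: [0.180000, 0.575000]
Iteration 2:
  c_2 = (0.180000 + 0.575000)/2 = 0.377500
  f(c_2) = f(0.377500) = -0.308073
  f(a) × f(c) ≥ 0, new interval: [0.377500, 0.575000]
Iteration 3:
  c_3 = (0.377500 + 0.575000)/2 = 0.476250
  f(c_3) = f(0.476250) = -0.144858
  f(a) × f(c) ≥ 0, new interval: [0.476250, 0.575000]

After 3 iteration(s), the approximation is c_3 = 0.476250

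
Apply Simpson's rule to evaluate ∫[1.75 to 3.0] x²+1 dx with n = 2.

f(x) = x²+1
a = 1.75, b = 3.0, n = 2
h = (b - a)/n = 0.625000

Simpson's rule: (h/3)[f(x₀) + 4f(x₁) + 2f(x₂) + ... + f(xₙ)]

x_0 = 1.7500, f(x_0) = 4.062500, coefficient = 1
x_1 = 2.3750, f(x_1) = 6.640625, coefficient = 4
x_2 = 3.0000, f(x_2) = 10.000000, coefficient = 1

I ≈ (0.625000/3) × 40.625000 = 8.463542
Exact value: 8.463542
Error: 0.000000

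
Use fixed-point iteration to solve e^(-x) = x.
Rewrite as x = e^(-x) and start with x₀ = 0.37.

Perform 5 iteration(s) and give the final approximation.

Equation: e^(-x) = x
Fixed-point form: x = e^(-x)
x₀ = 0.37

x_1 = g(0.370000) = 0.690734
x_2 = g(0.690734) = 0.501208
x_3 = g(0.501208) = 0.605798
x_4 = g(0.605798) = 0.545639
x_5 = g(0.545639) = 0.579472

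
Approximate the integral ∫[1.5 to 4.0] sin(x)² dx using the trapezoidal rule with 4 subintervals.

f(x) = sin(x)²
a = 1.5, b = 4.0, n = 4
h = (b - a)/n = 0.625000

Trapezoidal rule: (h/2)[f(x₀) + 2f(x₁) + 2f(x₂) + ... + f(xₙ)]

x_0 = 1.5000, f(x_0) = 0.994996, coefficient = 1
x_1 = 2.1250, f(x_1) = 0.723044, coefficient = 2
x_2 = 2.7500, f(x_2) = 0.145665, coefficient = 2
x_3 = 3.3750, f(x_3) = 0.053497, coefficient = 2
x_4 = 4.0000, f(x_4) = 0.572750, coefficient = 1

I ≈ (0.625000/2) × 3.412158 = 1.066299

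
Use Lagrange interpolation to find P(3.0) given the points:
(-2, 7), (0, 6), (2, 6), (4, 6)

Lagrange interpolation formula:
P(x) = Σ yᵢ × Lᵢ(x)
where Lᵢ(x) = Π_{j≠i} (x - xⱼ)/(xᵢ - xⱼ)

L_0(3.0) = (3.0 - 0)/(-2 - 0) × (3.0 - 2)/(-2 - 2) × (3.0 - 4)/(-2 - 4) = 0.062500
L_1(3.0) = (3.0 - (-2))/(0 - (-2)) × (3.0 - 2)/(0 - 2) × (3.0 - 4)/(0 - 4) = -0.312500
L_2(3.0) = (3.0 - (-2))/(2 - (-2)) × (3.0 - 0)/(2 - 0) × (3.0 - 4)/(2 - 4) = 0.937500
L_3(3.0) = (3.0 - (-2))/(4 - (-2)) × (3.0 - 0)/(4 - 0) × (3.0 - 2)/(4 - 2) = 0.312500

P(3.0) = 7×L_0(3.0) + 6×L_1(3.0) + 6×L_2(3.0) + 6×L_3(3.0)
P(3.0) = 6.062500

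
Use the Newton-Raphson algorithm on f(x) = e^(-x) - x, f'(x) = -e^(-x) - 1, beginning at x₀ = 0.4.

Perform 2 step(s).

f(x) = e^(-x) - x
f'(x) = -e^(-x) - 1
x₀ = 0.4

Newton-Raphson formula: x_{n+1} = x_n - f(x_n)/f'(x_n)

Iteration 1:
  f(0.400000) = 0.270320
  f'(0.400000) = -1.670320
  x_1 = 0.400000 - 0.270320/(-1.670320) = 0.561837
Iteration 2:
  f(0.561837) = 0.008323
  f'(0.561837) = -1.570161
  x_2 = 0.561837 - 0.008323/(-1.570161) = 0.567138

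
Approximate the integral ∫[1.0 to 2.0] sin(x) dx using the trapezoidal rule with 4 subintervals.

f(x) = sin(x)
a = 1.0, b = 2.0, n = 4
h = (b - a)/n = 0.250000

Trapezoidal rule: (h/2)[f(x₀) + 2f(x₁) + 2f(x₂) + ... + f(xₙ)]

x_0 = 1.0000, f(x_0) = 0.841471, coefficient = 1
x_1 = 1.2500, f(x_1) = 0.948985, coefficient = 2
x_2 = 1.5000, f(x_2) = 0.997495, coefficient = 2
x_3 = 1.7500, f(x_3) = 0.983986, coefficient = 2
x_4 = 2.0000, f(x_4) = 0.909297, coefficient = 1

I ≈ (0.250000/2) × 7.611700 = 0.951462
Exact value: 0.956449
Error: 0.004987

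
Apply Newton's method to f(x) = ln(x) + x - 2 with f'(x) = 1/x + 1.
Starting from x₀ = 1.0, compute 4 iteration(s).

f(x) = ln(x) + x - 2
f'(x) = 1/x + 1
x₀ = 1.0

Newton-Raphson formula: x_{n+1} = x_n - f(x_n)/f'(x_n)

Iteration 1:
  f(1.000000) = -1.000000
  f'(1.000000) = 2.000000
  x_1 = 1.000000 - (-1.000000)/2.000000 = 1.500000
Iteration 2:
  f(1.500000) = -0.094535
  f'(1.500000) = 1.666667
  x_2 = 1.500000 - (-0.094535)/1.666667 = 1.556721
Iteration 3:
  f(1.556721) = -0.000697
  f'(1.556721) = 1.642376
  x_3 = 1.556721 - (-0.000697)/1.642376 = 1.557146
Iteration 4:
  f(1.557146) = 0.000000
  f'(1.557146) = 1.642201
  x_4 = 1.557146 - 0.000000/1.642201 = 1.557146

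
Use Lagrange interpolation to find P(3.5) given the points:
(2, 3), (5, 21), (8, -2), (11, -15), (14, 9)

Lagrange interpolation formula:
P(x) = Σ yᵢ × Lᵢ(x)
where Lᵢ(x) = Π_{j≠i} (x - xⱼ)/(xᵢ - xⱼ)

L_0(3.5) = (3.5 - 5)/(2 - 5) × (3.5 - 8)/(2 - 8) × (3.5 - 11)/(2 - 11) × (3.5 - 14)/(2 - 14) = 0.273438
L_1(3.5) = (3.5 - 2)/(5 - 2) × (3.5 - 8)/(5 - 8) × (3.5 - 11)/(5 - 11) × (3.5 - 14)/(5 - 14) = 1.093750
L_2(3.5) = (3.5 - 2)/(8 - 2) × (3.5 - 5)/(8 - 5) × (3.5 - 11)/(8 - 11) × (3.5 - 14)/(8 - 14) = -0.546875
L_3(3.5) = (3.5 - 2)/(11 - 2) × (3.5 - 5)/(11 - 5) × (3.5 - 8)/(11 - 8) × (3.5 - 14)/(11 - 14) = 0.218750
L_4(3.5) = (3.5 - 2)/(14 - 2) × (3.5 - 5)/(14 - 5) × (3.5 - 8)/(14 - 8) × (3.5 - 11)/(14 - 11) = -0.039062

P(3.5) = 3×L_0(3.5) + 21×L_1(3.5) + (-2)×L_2(3.5) + (-15)×L_3(3.5) + 9×L_4(3.5)
P(3.5) = 21.250000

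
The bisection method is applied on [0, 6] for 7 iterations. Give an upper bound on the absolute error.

Bisection error bound: |error| ≤ (b-a)/2^n
|error| ≤ (6 - 0)/2^7 = 6/2^7
|error| ≤ 0.0468750000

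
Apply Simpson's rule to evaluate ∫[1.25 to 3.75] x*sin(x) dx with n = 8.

f(x) = x*sin(x)
a = 1.25, b = 3.75, n = 8
h = (b - a)/n = 0.312500

Simpson's rule: (h/3)[f(x₀) + 4f(x₁) + 2f(x₂) + ... + f(xₙ)]

x_0 = 1.2500, f(x_0) = 1.186231, coefficient = 1
x_1 = 1.5625, f(x_1) = 1.562446, coefficient = 4
x_2 = 1.8750, f(x_2) = 1.788911, coefficient = 2
x_3 = 2.1875, f(x_3) = 1.784539, coefficient = 4
x_4 = 2.5000, f(x_4) = 1.496180, coefficient = 2
x_5 = 2.8125, f(x_5) = 0.908956, coefficient = 4
x_6 = 3.1250, f(x_6) = 0.051850, coefficient = 2
x_7 = 3.4375, f(x_7) = -1.002402, coefficient = 4
x_8 = 3.7500, f(x_8) = -2.143355, coefficient = 1

I ≈ (0.312500/3) × 18.730916 = 1.951137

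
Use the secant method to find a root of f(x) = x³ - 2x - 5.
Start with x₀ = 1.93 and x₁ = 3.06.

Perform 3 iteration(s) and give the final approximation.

f(x) = x³ - 2x - 5
x₀ = 1.93, x₁ = 3.06

Secant formula: x_{n+1} = x_n - f(x_n)(x_n - x_{n-1})/(f(x_n) - f(x_{n-1}))

Iteration 1:
  f(1.930000) = -1.670943
  f(3.060000) = 17.532616
  x_2 = 3.060000 - 17.532616×(3.060000 - 1.930000)/(17.532616 - (-1.670943))
       = 2.028324
Iteration 2:
  f(3.060000) = 17.532616
  f(2.028324) = -0.711927
  x_3 = 2.028324 - (-0.711927)×(2.028324 - 3.060000)/(-0.711927 - 17.532616)
       = 2.068581
Iteration 3:
  f(2.028324) = -0.711927
  f(2.068581) = -0.285646
  x_4 = 2.068581 - (-0.285646)×(2.068581 - 2.028324)/(-0.285646 - (-0.711927))
       = 2.095557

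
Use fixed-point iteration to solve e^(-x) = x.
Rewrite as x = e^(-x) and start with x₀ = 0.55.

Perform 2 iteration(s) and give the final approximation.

Equation: e^(-x) = x
Fixed-point form: x = e^(-x)
x₀ = 0.55

x_1 = g(0.550000) = 0.576950
x_2 = g(0.576950) = 0.561609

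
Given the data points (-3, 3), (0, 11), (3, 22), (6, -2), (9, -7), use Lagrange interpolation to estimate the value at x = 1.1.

Lagrange interpolation formula:
P(x) = Σ yᵢ × Lᵢ(x)
where Lᵢ(x) = Π_{j≠i} (x - xⱼ)/(xᵢ - xⱼ)

L_0(1.1) = (1.1 - 0)/(-3 - 0) × (1.1 - 3)/(-3 - 3) × (1.1 - 6)/(-3 - 6) × (1.1 - 9)/(-3 - 9) = -0.041617
L_1(1.1) = (1.1 - (-3))/(0 - (-3)) × (1.1 - 3)/(0 - 3) × (1.1 - 6)/(0 - 6) × (1.1 - 9)/(0 - 9) = 0.620475
L_2(1.1) = (1.1 - (-3))/(3 - (-3)) × (1.1 - 0)/(3 - 0) × (1.1 - 6)/(3 - 6) × (1.1 - 9)/(3 - 9) = 0.538834
L_3(1.1) = (1.1 - (-3))/(6 - (-3)) × (1.1 - 0)/(6 - 0) × (1.1 - 3)/(6 - 3) × (1.1 - 9)/(6 - 9) = -0.139290
L_4(1.1) = (1.1 - (-3))/(9 - (-3)) × (1.1 - 0)/(9 - 0) × (1.1 - 3)/(9 - 3) × (1.1 - 6)/(9 - 6) = 0.021599

P(1.1) = 3×L_0(1.1) + 11×L_1(1.1) + 22×L_2(1.1) + (-2)×L_3(1.1) + (-7)×L_4(1.1)
P(1.1) = 18.682103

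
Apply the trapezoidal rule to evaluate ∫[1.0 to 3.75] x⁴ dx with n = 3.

f(x) = x⁴
a = 1.0, b = 3.75, n = 3
h = (b - a)/n = 0.916667

Trapezoidal rule: (h/2)[f(x₀) + 2f(x₁) + 2f(x₂) + ... + f(xₙ)]

x_0 = 1.0000, f(x_0) = 1.000000, coefficient = 1
x_1 = 1.9167, f(x_1) = 13.495419, coefficient = 2
x_2 = 2.8333, f(x_2) = 64.445216, coefficient = 2
x_3 = 3.7500, f(x_3) = 197.753906, coefficient = 1

I ≈ (0.916667/2) × 354.635176 = 162.541122
Exact value: 148.115430
Error: 14.425692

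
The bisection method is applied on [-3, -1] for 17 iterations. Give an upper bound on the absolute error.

Bisection error bound: |error| ≤ (b-a)/2^n
|error| ≤ (-1 - (-3))/2^17 = 2/2^17
|error| ≤ 0.0000152588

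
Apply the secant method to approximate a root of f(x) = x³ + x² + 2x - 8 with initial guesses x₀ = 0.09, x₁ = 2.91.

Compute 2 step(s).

f(x) = x³ + x² + 2x - 8
x₀ = 0.09, x₁ = 2.91

Secant formula: x_{n+1} = x_n - f(x_n)(x_n - x_{n-1})/(f(x_n) - f(x_{n-1}))

Iteration 1:
  f(0.090000) = -7.811171
  f(2.910000) = 30.930271
  x_2 = 2.910000 - 30.930271×(2.910000 - 0.090000)/(30.930271 - (-7.811171))
       = 0.658577
Iteration 2:
  f(2.910000) = 30.930271
  f(0.658577) = -5.963481
  x_3 = 0.658577 - (-5.963481)×(0.658577 - 2.910000)/(-5.963481 - 30.930271)
       = 1.022496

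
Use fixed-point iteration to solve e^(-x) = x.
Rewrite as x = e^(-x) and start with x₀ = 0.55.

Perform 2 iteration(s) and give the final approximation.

Equation: e^(-x) = x
Fixed-point form: x = e^(-x)
x₀ = 0.55

x_1 = g(0.550000) = 0.576950
x_2 = g(0.576950) = 0.561609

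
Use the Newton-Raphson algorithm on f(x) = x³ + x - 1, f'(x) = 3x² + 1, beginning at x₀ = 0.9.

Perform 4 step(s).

f(x) = x³ + x - 1
f'(x) = 3x² + 1
x₀ = 0.9

Newton-Raphson formula: x_{n+1} = x_n - f(x_n)/f'(x_n)

Iteration 1:
  f(0.900000) = 0.629000
  f'(0.900000) = 3.430000
  x_1 = 0.900000 - 0.629000/3.430000 = 0.716618
Iteration 2:
  f(0.716618) = 0.084631
  f'(0.716618) = 2.540624
  x_2 = 0.716618 - 0.084631/2.540624 = 0.683307
Iteration 3:
  f(0.683307) = 0.002349
  f'(0.683307) = 2.400725
  x_3 = 0.683307 - 0.002349/2.400725 = 0.682329
Iteration 4:
  f(0.682329) = 0.000002
  f'(0.682329) = 2.396717
  x_4 = 0.682329 - 0.000002/2.396717 = 0.682328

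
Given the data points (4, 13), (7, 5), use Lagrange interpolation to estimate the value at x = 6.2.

Lagrange interpolation formula:
P(x) = Σ yᵢ × Lᵢ(x)
where Lᵢ(x) = Π_{j≠i} (x - xⱼ)/(xᵢ - xⱼ)

L_0(6.2) = (6.2 - 7)/(4 - 7) = 0.266667
L_1(6.2) = (6.2 - 4)/(7 - 4) = 0.733333

P(6.2) = 13×L_0(6.2) + 5×L_1(6.2)
P(6.2) = 7.133333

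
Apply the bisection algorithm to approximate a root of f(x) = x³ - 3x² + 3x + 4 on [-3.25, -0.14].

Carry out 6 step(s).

f(x) = x³ - 3x² + 3x + 4
Initial interval: [-3.25, -0.14]

Iteration 1:
  c_1 = (-3.250000 + (-0.140000))/2 = -1.695000
  f(c_1) = f(-1.695000) = -14.573852
  f(a) × f(c) ≥ 0, new interval: [-1.695000, -0.140000]
Iteration 2:
  c_2 = (-1.695000 + (-0.140000))/2 = -0.917500
  f(c_2) = f(-0.917500) = -2.050276
  f(a) × f(c) ≥ 0, new interval: [-0.917500, -0.140000]
Iteration 3:
  c_3 = (-0.917500 + (-0.140000))/2 = -0.528750
  f(c_3) = f(-0.528750) = 1.427194
  f(a) × f(c) < 0, new interval: [-0.917500, -0.528750]
Iteration 4:
  c_4 = (-0.917500 + (-0.528750))/2 = -0.723125
  f(c_4) = f(-0.723125) = -0.116233
  f(a) × f(c) ≥ 0, new interval: [-0.723125, -0.528750]
Iteration 5:
  c_5 = (-0.723125 + (-0.528750))/2 = -0.625938
  f(c_5) = f(-0.625938) = 0.701553
  f(a) × f(c) < 0, new interval: [-0.723125, -0.625938]
Iteration 6:
  c_6 = (-0.723125 + (-0.625938))/2 = -0.674531
  f(c_6) = f(-0.674531) = 0.304522
  f(a) × f(c) < 0, new interval: [-0.723125, -0.674531]

After 6 iteration(s), the approximation is c_6 = -0.674531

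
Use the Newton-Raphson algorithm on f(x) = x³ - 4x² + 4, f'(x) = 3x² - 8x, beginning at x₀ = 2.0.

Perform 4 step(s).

f(x) = x³ - 4x² + 4
f'(x) = 3x² - 8x
x₀ = 2.0

Newton-Raphson formula: x_{n+1} = x_n - f(x_n)/f'(x_n)

Iteration 1:
  f(2.000000) = -4.000000
  f'(2.000000) = -4.000000
  x_1 = 2.000000 - (-4.000000)/(-4.000000) = 1.000000
Iteration 2:
  f(1.000000) = 1.000000
  f'(1.000000) = -5.000000
  x_2 = 1.000000 - 1.000000/(-5.000000) = 1.200000
Iteration 3:
  f(1.200000) = -0.032000
  f'(1.200000) = -5.280000
  x_3 = 1.200000 - (-0.032000)/(-5.280000) = 1.193939
Iteration 4:
  f(1.193939) = -0.000015
  f'(1.193939) = -5.275041
  x_4 = 1.193939 - (-0.000015)/(-5.275041) = 1.193937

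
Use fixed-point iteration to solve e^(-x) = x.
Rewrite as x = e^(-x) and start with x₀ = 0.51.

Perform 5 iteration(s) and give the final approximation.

Equation: e^(-x) = x
Fixed-point form: x = e^(-x)
x₀ = 0.51

x_1 = g(0.510000) = 0.600496
x_2 = g(0.600496) = 0.548540
x_3 = g(0.548540) = 0.577793
x_4 = g(0.577793) = 0.561135
x_5 = g(0.561135) = 0.570561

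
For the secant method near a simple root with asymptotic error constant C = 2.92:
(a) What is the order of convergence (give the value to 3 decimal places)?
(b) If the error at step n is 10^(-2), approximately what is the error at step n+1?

(a) Secant method has superlinear convergence with order φ = (1+√5)/2 ≈ 1.618.
    This means |e_{n+1}| ≈ C|e_n|^1.618.

(b) With |e_n| = 10^(-2) and C = 2.92:
    |e_{n+1}| ≈ 2.92 × (10^(-2))^1.618 = 2.92 × 10^(-3.24)

(a) ≈ 1.618 (golden ratio); (b) |e_{n+1}| ≈ 1.696e-03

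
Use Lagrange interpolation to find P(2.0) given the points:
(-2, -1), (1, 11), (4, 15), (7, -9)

Lagrange interpolation formula:
P(x) = Σ yᵢ × Lᵢ(x)
where Lᵢ(x) = Π_{j≠i} (x - xⱼ)/(xᵢ - xⱼ)

L_0(2.0) = (2.0 - 1)/(-2 - 1) × (2.0 - 4)/(-2 - 4) × (2.0 - 7)/(-2 - 7) = -0.061728
L_1(2.0) = (2.0 - (-2))/(1 - (-2)) × (2.0 - 4)/(1 - 4) × (2.0 - 7)/(1 - 7) = 0.740741
L_2(2.0) = (2.0 - (-2))/(4 - (-2)) × (2.0 - 1)/(4 - 1) × (2.0 - 7)/(4 - 7) = 0.370370
L_3(2.0) = (2.0 - (-2))/(7 - (-2)) × (2.0 - 1)/(7 - 1) × (2.0 - 4)/(7 - 4) = -0.049383

P(2.0) = (-1)×L_0(2.0) + 11×L_1(2.0) + 15×L_2(2.0) + (-9)×L_3(2.0)
P(2.0) = 14.209877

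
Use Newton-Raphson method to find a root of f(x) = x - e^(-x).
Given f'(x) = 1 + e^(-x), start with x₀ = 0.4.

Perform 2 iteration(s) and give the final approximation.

f(x) = x - e^(-x)
f'(x) = 1 + e^(-x)
x₀ = 0.4

Newton-Raphson formula: x_{n+1} = x_n - f(x_n)/f'(x_n)

Iteration 1:
  f(0.400000) = -0.270320
  f'(0.400000) = 1.670320
  x_1 = 0.400000 - (-0.270320)/1.670320 = 0.561837
Iteration 2:
  f(0.561837) = -0.008323
  f'(0.561837) = 1.570161
  x_2 = 0.561837 - (-0.008323)/1.570161 = 0.567138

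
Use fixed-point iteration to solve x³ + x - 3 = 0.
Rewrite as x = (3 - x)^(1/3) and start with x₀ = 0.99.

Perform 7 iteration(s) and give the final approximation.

Equation: x³ + x - 3 = 0
Fixed-point form: x = (3 - x)^(1/3)
x₀ = 0.99

x_1 = g(0.990000) = 1.262017
x_2 = g(1.262017) = 1.202306
x_3 = g(1.202306) = 1.215921
x_4 = g(1.215921) = 1.212843
x_5 = g(1.212843) = 1.213540
x_6 = g(1.213540) = 1.213383
x_7 = g(1.213383) = 1.213418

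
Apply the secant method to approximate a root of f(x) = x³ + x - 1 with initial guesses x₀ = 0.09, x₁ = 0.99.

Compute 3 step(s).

f(x) = x³ + x - 1
x₀ = 0.09, x₁ = 0.99

Secant formula: x_{n+1} = x_n - f(x_n)(x_n - x_{n-1})/(f(x_n) - f(x_{n-1}))

Iteration 1:
  f(0.090000) = -0.909271
  f(0.990000) = 0.960299
  x_2 = 0.990000 - 0.960299×(0.990000 - 0.090000)/(0.960299 - (-0.909271))
       = 0.527718
Iteration 2:
  f(0.990000) = 0.960299
  f(0.527718) = -0.325320
  x_3 = 0.527718 - (-0.325320)×(0.527718 - 0.990000)/(-0.325320 - 0.960299)
       = 0.644696
Iteration 3:
  f(0.527718) = -0.325320
  f(0.644696) = -0.087347
  x_4 = 0.644696 - (-0.087347)×(0.644696 - 0.527718)/(-0.087347 - (-0.325320))
       = 0.687632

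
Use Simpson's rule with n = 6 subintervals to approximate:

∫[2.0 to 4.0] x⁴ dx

f(x) = x⁴
a = 2.0, b = 4.0, n = 6
h = (b - a)/n = 0.333333

Simpson's rule: (h/3)[f(x₀) + 4f(x₁) + 2f(x₂) + ... + f(xₙ)]

x_0 = 2.0000, f(x_0) = 16.000000, coefficient = 1
x_1 = 2.3333, f(x_1) = 29.641975, coefficient = 4
x_2 = 2.6667, f(x_2) = 50.567901, coefficient = 2
x_3 = 3.0000, f(x_3) = 81.000000, coefficient = 4
x_4 = 3.3333, f(x_4) = 123.456790, coefficient = 2
x_5 = 3.6667, f(x_5) = 180.753086, coefficient = 4
x_6 = 4.0000, f(x_6) = 256.000000, coefficient = 1

I ≈ (0.333333/3) × 1785.629630 = 198.403292
Exact value: 198.400000
Error: 0.003292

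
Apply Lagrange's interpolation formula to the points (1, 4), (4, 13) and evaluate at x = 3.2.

Lagrange interpolation formula:
P(x) = Σ yᵢ × Lᵢ(x)
where Lᵢ(x) = Π_{j≠i} (x - xⱼ)/(xᵢ - xⱼ)

L_0(3.2) = (3.2 - 4)/(1 - 4) = 0.266667
L_1(3.2) = (3.2 - 1)/(4 - 1) = 0.733333

P(3.2) = 4×L_0(3.2) + 13×L_1(3.2)
P(3.2) = 10.600000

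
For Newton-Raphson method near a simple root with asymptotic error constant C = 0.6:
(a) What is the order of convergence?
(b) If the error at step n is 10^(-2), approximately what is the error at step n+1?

(a) Newton-Raphson has quadratic (order 2) convergence near simple roots.
    This means |e_{n+1}| ≈ C|e_n|².

(b) With |e_n| = 10^(-2) and C = 0.6:
    |e_{n+1}| ≈ 0.6 × (10^(-2))² = 0.6 × 10^(-4)

(a) 2 (quadratic); (b) |e_{n+1}| ≈ 6.000e-05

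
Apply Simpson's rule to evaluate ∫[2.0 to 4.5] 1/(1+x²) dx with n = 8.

f(x) = 1/(1+x²)
a = 2.0, b = 4.5, n = 8
h = (b - a)/n = 0.312500

Simpson's rule: (h/3)[f(x₀) + 4f(x₁) + 2f(x₂) + ... + f(xₙ)]

x_0 = 2.0000, f(x_0) = 0.200000, coefficient = 1
x_1 = 2.3125, f(x_1) = 0.157538, coefficient = 4
x_2 = 2.6250, f(x_2) = 0.126733, coefficient = 2
x_3 = 2.9375, f(x_3) = 0.103854, coefficient = 4
x_4 = 3.2500, f(x_4) = 0.086486, coefficient = 2
x_5 = 3.5625, f(x_5) = 0.073039, coefficient = 4
x_6 = 3.8750, f(x_6) = 0.062439, coefficient = 2
x_7 = 4.1875, f(x_7) = 0.053952, coefficient = 4
x_8 = 4.5000, f(x_8) = 0.047059, coefficient = 1

I ≈ (0.312500/3) × 2.351905 = 0.244990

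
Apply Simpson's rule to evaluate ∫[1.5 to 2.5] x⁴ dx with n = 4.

f(x) = x⁴
a = 1.5, b = 2.5, n = 4
h = (b - a)/n = 0.250000

Simpson's rule: (h/3)[f(x₀) + 4f(x₁) + 2f(x₂) + ... + f(xₙ)]

x_0 = 1.5000, f(x_0) = 5.062500, coefficient = 1
x_1 = 1.7500, f(x_1) = 9.378906, coefficient = 4
x_2 = 2.0000, f(x_2) = 16.000000, coefficient = 2
x_3 = 2.2500, f(x_3) = 25.628906, coefficient = 4
x_4 = 2.5000, f(x_4) = 39.062500, coefficient = 1

I ≈ (0.250000/3) × 216.156250 = 18.013021
Exact value: 18.012500
Error: 0.000521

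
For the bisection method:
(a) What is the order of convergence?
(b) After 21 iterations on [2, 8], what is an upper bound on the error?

(a) Bisection has linear (order 1) convergence; the error is halved each step.

(b) Error bound = (b-a)/2^n = (8 - 2)/2^{21}
    = 6/2^{21}

(a) 1 (linear); (b) error ≤ 2.86e-06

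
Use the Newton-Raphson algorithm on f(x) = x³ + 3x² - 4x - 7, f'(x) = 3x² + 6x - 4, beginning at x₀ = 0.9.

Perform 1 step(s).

f(x) = x³ + 3x² - 4x - 7
f'(x) = 3x² + 6x - 4
x₀ = 0.9

Newton-Raphson formula: x_{n+1} = x_n - f(x_n)/f'(x_n)

Iteration 1:
  f(0.900000) = -7.441000
  f'(0.900000) = 3.830000
  x_1 = 0.900000 - (-7.441000)/3.830000 = 2.842820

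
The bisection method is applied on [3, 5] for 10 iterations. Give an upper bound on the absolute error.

Bisection error bound: |error| ≤ (b-a)/2^n
|error| ≤ (5 - 3)/2^10 = 2/2^10
|error| ≤ 0.0019531250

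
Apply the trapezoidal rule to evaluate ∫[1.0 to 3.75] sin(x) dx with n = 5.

f(x) = sin(x)
a = 1.0, b = 3.75, n = 5
h = (b - a)/n = 0.550000

Trapezoidal rule: (h/2)[f(x₀) + 2f(x₁) + 2f(x₂) + ... + f(xₙ)]

x_0 = 1.0000, f(x_0) = 0.841471, coefficient = 1
x_1 = 1.5500, f(x_1) = 0.999784, coefficient = 2
x_2 = 2.1000, f(x_2) = 0.863209, coefficient = 2
x_3 = 2.6500, f(x_3) = 0.472031, coefficient = 2
x_4 = 3.2000, f(x_4) = -0.058374, coefficient = 2
x_5 = 3.7500, f(x_5) = -0.571561, coefficient = 1

I ≈ (0.550000/2) × 4.823209 = 1.326382
Exact value: 1.360862
Error: 0.034479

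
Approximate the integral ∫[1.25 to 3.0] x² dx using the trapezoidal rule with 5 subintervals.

f(x) = x²
a = 1.25, b = 3.0, n = 5
h = (b - a)/n = 0.350000

Trapezoidal rule: (h/2)[f(x₀) + 2f(x₁) + 2f(x₂) + ... + f(xₙ)]

x_0 = 1.2500, f(x_0) = 1.562500, coefficient = 1
x_1 = 1.6000, f(x_1) = 2.560000, coefficient = 2
x_2 = 1.9500, f(x_2) = 3.802500, coefficient = 2
x_3 = 2.3000, f(x_3) = 5.290000, coefficient = 2
x_4 = 2.6500, f(x_4) = 7.022500, coefficient = 2
x_5 = 3.0000, f(x_5) = 9.000000, coefficient = 1

I ≈ (0.350000/2) × 47.912500 = 8.384688
Exact value: 8.348958
Error: 0.035729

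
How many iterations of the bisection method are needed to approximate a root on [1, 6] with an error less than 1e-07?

We need (b-a)/2^n ≤ 1e-07
(6 - 1)/2^n ≤ 1e-07
5/2^n ≤ 1e-07
2^n ≥ 50000000
n ≥ log₂(50000000) = 25.58
n ≥ 26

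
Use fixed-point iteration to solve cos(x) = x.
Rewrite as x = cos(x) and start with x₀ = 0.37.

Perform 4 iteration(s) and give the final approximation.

Equation: cos(x) = x
Fixed-point form: x = cos(x)
x₀ = 0.37

x_1 = g(0.370000) = 0.932327
x_2 = g(0.932327) = 0.595967
x_3 = g(0.595967) = 0.827606
x_4 = g(0.827606) = 0.676640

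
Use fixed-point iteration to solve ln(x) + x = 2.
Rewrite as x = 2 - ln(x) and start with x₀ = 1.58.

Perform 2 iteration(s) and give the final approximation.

Equation: ln(x) + x = 2
Fixed-point form: x = 2 - ln(x)
x₀ = 1.58

x_1 = g(1.580000) = 1.542575
x_2 = g(1.542575) = 1.566547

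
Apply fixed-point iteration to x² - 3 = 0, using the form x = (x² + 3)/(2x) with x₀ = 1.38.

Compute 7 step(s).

Equation: x² - 3 = 0
Fixed-point form: x = (x² + 3)/(2x)
x₀ = 1.38

x_1 = g(1.380000) = 1.776957
x_2 = g(1.776957) = 1.732618
x_3 = g(1.732618) = 1.732051
x_4 = g(1.732051) = 1.732051
x_5 = g(1.732051) = 1.732051
x_6 = g(1.732051) = 1.732051
x_7 = g(1.732051) = 1.732051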